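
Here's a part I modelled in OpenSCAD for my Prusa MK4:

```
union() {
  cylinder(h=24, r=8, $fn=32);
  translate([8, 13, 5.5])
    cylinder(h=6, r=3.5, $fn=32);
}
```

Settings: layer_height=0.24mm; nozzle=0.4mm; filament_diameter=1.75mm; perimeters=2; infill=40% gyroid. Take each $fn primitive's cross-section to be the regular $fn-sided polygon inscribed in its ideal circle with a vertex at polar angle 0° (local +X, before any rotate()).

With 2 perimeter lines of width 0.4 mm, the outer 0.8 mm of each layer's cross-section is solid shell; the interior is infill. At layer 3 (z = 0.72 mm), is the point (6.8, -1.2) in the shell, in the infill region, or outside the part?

infill

At z = 0.72 mm: the r=8 cylinder contributes a regular 32-gon of circumradius 8; the cylinder at (8, 13) does not reach this height (z outside [5.5, 11.5]); Taking the union: only the r=8 cylinder is present, so the union is just that shape — 1 connected region. Overall, the cross-section is a single solid region. The nearest boundary edge runs (7.85, -1.56)→(8.00, 0.00); distance from the point to it = 1.08 mm. The point is inside the cross-section and 1.08 mm from the nearest boundary — more than the 0.8 mm shell width (2 × 0.4), so it's in the infill interior.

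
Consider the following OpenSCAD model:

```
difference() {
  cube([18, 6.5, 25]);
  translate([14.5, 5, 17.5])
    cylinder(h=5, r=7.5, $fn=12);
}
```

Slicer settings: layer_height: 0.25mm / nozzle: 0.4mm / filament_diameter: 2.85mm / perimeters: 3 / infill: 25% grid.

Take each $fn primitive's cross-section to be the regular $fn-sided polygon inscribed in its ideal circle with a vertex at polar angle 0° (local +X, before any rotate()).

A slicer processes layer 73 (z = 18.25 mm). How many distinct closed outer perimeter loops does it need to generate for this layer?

At z = 18.25 mm: the cube is present — its section is the full 18×6.5 rectangle; the r=7.5 cylinder at (14.5, 5) gives a regular 12-gon of circumradius 7.5 (constant along its height); Subtracting the remaining from the first: starting from the 18×6.5 cube, the r=7.5 cylinder at (14.5, 5) partially overlaps it — only the 67.28 mm² overlap (of its 168.75 mm²) is removed, clipping the outline — 1 connected region. The result has 1 disconnected region.

1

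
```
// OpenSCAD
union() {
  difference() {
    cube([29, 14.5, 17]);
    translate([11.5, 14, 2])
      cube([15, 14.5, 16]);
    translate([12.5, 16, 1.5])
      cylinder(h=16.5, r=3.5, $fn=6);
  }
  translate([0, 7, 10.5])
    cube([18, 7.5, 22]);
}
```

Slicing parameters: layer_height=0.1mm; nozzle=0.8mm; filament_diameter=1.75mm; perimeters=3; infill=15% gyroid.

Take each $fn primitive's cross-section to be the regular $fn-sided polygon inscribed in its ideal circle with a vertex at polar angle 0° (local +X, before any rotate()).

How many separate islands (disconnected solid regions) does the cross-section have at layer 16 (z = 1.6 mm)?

At z = 1.6 mm: the 29×14.5 cube contributes its full rectangle; the cube at (11.5, 14) is not intersected at this z (z outside [2, 18]); the cylinder at (12.5, 16): section is a regular 6-gon, circumradius r=3.5; Subtracting the remaining from the first: starting from the 29×14.5 cube, the r=3.5 cylinder at (12.5, 16) partially overlaps it — only the 6.71 mm² overlap (of its 31.83 mm²) is removed, clipping the outline — 1 connected region; the cube at (0, 7) does not reach this height (z outside [10.5, 32.5]); Taking the union: only the result so far is present, so the union is just that shape — 1 connected region. Overall, the cross-section is a single solid region. Island count = 1.

1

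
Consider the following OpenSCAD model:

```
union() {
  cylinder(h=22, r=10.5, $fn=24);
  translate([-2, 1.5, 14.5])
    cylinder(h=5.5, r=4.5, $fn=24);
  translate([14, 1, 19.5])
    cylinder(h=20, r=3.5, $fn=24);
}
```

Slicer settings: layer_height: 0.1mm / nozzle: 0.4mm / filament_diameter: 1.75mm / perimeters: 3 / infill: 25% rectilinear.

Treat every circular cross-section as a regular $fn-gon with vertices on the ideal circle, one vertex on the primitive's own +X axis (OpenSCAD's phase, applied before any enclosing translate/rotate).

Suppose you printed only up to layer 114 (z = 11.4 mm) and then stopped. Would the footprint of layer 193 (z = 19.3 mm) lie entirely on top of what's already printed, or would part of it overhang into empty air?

Compare the two slices. At z = 11.4: the r=10.5 cylinder gives a regular 24-gon of circumradius 10.5 (constant along its height) (area = (24/2)·10.500²·sin(360°/24) = 342.42 mm²); the cylinder at (-2, 1.5) does not reach this height (z outside [14.5, 20]); the cylinder at (14, 1) does not reach this height (z outside [19.5, 39.5]); Merging all regions: only the r=10.5 cylinder is present, so the union is just that shape — area = 342.42 mm². At z = 19.3: the cylinder: section is a regular 24-gon, circumradius r=10.5 (area = (24/2)·10.500²·sin(360°/24) = 342.42 mm²); the cylinder at (-2, 1.5): section is a regular 24-gon, circumradius r=4.5 (area = (24/2)·4.500²·sin(360°/24) = 62.89 mm²); the cylinder at (14, 1) is absent (z outside [19.5, 39.5]); Merging all regions: the r=4.5 cylinder at (-2, 1.5) lies entirely inside the r=10.5 cylinder, so the union is just the r=10.5 cylinder — area = 342.42 mm². Checking containment: the cross-section at z = 19.3 is a subset of the cross-section at z = 11.4.

entirely on top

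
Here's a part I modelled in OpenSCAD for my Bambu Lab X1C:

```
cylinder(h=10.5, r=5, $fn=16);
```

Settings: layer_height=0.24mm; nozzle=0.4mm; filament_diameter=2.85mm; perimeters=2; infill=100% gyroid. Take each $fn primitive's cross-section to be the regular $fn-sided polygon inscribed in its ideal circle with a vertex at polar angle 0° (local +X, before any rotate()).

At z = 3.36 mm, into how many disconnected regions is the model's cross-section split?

1

At z = 3.36 mm: the r=5 cylinder contributes a regular 16-gon of circumradius 5. The result has 1 disconnected region.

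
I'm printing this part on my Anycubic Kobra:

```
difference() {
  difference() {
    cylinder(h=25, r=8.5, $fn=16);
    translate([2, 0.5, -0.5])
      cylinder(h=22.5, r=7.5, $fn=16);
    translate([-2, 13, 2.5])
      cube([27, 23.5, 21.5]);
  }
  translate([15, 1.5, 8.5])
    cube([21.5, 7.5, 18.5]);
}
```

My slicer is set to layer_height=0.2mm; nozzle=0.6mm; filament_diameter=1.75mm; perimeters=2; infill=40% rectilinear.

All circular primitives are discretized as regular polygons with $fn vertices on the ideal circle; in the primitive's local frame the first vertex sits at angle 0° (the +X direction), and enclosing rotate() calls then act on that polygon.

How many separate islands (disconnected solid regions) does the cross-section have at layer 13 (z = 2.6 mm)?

At z = 2.6 mm: the cylinder: section is a regular 16-gon, circumradius r=8.5; the cylinder at (2, 0.5): section is a regular 16-gon, circumradius r=7.5; the 27×23.5 cube at (-2, 13) contributes its full rectangle; Subtracting the remaining from the first: starting from the r=8.5 cylinder, the r=7.5 cylinder at (2, 0.5) partially overlaps it — only the 160.34 mm² overlap (of its 172.21 mm²) is removed, clipping the outline; the 27×23.5 cube at (-2, 13) misses the remaining region (no effect) — 1 connected region; the cube at (15, 1.5) is not intersected at this z (z outside [8.5, 27]); Subtracting the remaining from the first: none of the subtracted shapes is present at this height, so the result so far is unchanged — 1 connected region. Overall, the cross-section is a single solid region. Island count = 1.

1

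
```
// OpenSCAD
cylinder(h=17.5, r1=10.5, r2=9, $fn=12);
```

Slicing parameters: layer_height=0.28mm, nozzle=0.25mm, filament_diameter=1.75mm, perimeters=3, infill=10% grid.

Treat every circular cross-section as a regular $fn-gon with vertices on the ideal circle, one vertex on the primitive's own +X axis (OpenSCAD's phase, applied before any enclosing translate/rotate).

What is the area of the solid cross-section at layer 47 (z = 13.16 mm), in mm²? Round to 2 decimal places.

263.50 mm²

At z = 13.16 mm: the cone: at t=0.752 of its height the radius interpolates to r₁+(r₂−r₁)t = 9.372, giving a regular 12-gon of that circumradius (area = (12/2)·9.372²·sin(360°/12) = 263.50 mm²). Overall, the cross-section is a single solid region. Net area = 263.50 mm².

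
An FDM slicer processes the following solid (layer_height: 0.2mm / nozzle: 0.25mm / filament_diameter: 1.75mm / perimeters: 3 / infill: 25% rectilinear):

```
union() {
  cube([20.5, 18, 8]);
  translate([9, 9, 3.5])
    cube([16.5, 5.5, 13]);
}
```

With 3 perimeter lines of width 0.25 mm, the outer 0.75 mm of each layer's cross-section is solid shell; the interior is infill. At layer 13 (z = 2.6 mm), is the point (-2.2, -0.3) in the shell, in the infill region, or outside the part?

At z = 2.6 mm: the cube is present — its section is the full 20.5×18 rectangle; the cube at (9, 9) does not reach this height (z outside [3.5, 16.5]); Combining (union): only the 20.5×18 cube is present, so the union is just that shape — 1 connected region. Overall, the cross-section is a single solid region. The nearest boundary edge runs (0.00, 0.00)→(20.50, 0.00); distance from the point to it = 2.22 mm. The point is not inside any of the regions above, so it lies outside the cross-section (2.22 mm from the nearest boundary).

outside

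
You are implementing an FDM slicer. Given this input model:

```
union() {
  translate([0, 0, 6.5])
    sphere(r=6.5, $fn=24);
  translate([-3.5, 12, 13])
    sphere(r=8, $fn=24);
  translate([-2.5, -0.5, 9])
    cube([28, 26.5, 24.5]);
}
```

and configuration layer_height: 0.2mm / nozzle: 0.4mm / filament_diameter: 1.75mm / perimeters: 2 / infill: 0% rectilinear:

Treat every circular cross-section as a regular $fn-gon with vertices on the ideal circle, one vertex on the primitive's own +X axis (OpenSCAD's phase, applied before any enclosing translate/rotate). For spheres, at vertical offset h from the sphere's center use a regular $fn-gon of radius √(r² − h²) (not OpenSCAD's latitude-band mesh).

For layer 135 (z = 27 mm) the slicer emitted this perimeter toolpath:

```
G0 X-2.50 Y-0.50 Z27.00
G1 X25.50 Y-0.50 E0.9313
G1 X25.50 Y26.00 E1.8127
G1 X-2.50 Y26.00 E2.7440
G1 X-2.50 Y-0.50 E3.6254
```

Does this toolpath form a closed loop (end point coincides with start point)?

Start point (G0): (-2.50, -0.50). End point (last G1): the path returns to the start — closed.

yes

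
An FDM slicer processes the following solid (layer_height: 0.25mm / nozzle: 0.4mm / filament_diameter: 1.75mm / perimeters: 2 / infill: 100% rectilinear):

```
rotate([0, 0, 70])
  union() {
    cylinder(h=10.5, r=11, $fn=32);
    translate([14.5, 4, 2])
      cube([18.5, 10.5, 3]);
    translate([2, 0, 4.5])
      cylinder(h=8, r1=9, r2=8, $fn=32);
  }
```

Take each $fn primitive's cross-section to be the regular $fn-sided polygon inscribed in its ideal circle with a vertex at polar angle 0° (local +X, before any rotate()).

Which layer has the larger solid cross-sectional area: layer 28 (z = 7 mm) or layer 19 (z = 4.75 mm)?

layer 19 (z = 4.75 mm)

Layer 28 (z = 7): the r=11 cylinder contributes a regular 32-gon of circumradius 11 (area = (32/2)·11.000²·sin(360°/32) = 377.69 mm²); the cube at (14.5, 4) is not intersected at this z (z outside [2, 5]); the cone at (2, 0) contributes a regular 32-gon of circumradius 8.688 (interpolated between r1=9 and r2=8 at t=0.312) (area = (32/2)·8.688²·sin(360°/32) = 235.58 mm²); Merging all regions: the cone at (2, 0) lies entirely inside the r=11 cylinder, so the union is just the r=11 cylinder — area = 377.69 mm²; (whole slice rotated 70° about Z — lengths, areas and connectivity unchanged). So its area = 377.69 mm². Layer 19 (z = 4.75): the cylinder: section is a regular 32-gon, circumradius r=11 (area = (32/2)·11.000²·sin(360°/32) = 377.69 mm²); the cube at (14.5, 4) is present — its section is the full 18.5×10.5 rectangle (area 194.25 mm²); the cone at (2, 0): at t=0.031 of its height the radius interpolates to r₁+(r₂−r₁)t = 8.969, giving a regular 32-gon of that circumradius (area = (32/2)·8.969²·sin(360°/32) = 251.08 mm²); Taking the union: the regions partially overlap — summed areas 823.03 mm² minus the doubly-counted overlap 251.08 mm² gives 571.94 mm² — area = 571.94 mm²; (rotated 70° about Z; rotation is an isometry so areas/perimeters/island counts are preserved). So its area = 571.94 mm². Layer 19 is larger (571.94 vs 377.69 mm²).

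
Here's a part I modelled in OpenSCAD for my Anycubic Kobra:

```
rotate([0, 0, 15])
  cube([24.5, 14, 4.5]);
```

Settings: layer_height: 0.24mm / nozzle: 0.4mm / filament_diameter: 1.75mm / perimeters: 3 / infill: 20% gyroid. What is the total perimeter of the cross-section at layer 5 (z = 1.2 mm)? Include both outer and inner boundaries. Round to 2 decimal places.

At z = 1.2 mm: the 24.5×14 cube contributes its full rectangle (perimeter 77.00 mm); (rotated 15° about Z; rotation is an isometry so areas/perimeters/island counts are preserved). Overall, the cross-section is a single solid region. Total boundary length (outer) = 77.00 mm.

77.00 mm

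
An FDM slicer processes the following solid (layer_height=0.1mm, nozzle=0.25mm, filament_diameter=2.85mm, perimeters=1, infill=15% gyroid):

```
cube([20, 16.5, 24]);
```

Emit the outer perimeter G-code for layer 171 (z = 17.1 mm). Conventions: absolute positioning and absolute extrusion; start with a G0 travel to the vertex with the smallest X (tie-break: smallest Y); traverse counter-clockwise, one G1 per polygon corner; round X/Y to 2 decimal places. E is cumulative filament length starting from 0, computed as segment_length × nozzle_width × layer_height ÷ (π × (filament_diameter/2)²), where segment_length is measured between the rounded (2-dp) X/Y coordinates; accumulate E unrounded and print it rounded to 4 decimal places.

At z = 17.1 mm: the cube (footprint 20×16.5) is included at this height. The outline is a single polygon with 4 vertices. Extrusion per mm of travel: 0.25 × 0.1 / (π × 1.425²) = 0.003919. Accumulating E over each segment gives final E = 0.2861.

G0 X0.00 Y0.00 Z17.10
G1 X20.00 Y0.00 E0.0784
G1 X20.00 Y16.50 E0.1430
G1 X0.00 Y16.50 E0.2214
G1 X0.00 Y0.00 E0.2861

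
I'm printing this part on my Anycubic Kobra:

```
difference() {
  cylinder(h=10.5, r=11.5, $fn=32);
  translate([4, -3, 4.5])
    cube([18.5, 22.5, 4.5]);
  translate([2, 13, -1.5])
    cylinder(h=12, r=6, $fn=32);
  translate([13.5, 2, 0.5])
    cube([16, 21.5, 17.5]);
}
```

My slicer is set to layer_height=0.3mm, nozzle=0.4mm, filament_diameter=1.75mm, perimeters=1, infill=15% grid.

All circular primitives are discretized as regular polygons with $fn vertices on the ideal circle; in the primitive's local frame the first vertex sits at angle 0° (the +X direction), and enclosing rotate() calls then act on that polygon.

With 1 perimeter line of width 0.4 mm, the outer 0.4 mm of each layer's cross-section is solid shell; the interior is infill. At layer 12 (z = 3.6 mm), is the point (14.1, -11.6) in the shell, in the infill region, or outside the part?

At z = 3.6 mm: the r=11.5 cylinder contributes a regular 32-gon of circumradius 11.5; the cube at (4, -3) is not intersected at this z (z outside [4.5, 9]); the r=6 cylinder at (2, 13) contributes a regular 32-gon of circumradius 6; the 16×21.5 cube at (13.5, 2) contributes its full rectangle; After the difference (first − rest): starting from the r=11.5 cylinder, the r=6 cylinder at (2, 13) partially overlaps it — only the 31.27 mm² overlap (of its 112.37 mm²) is removed, clipping the outline; the 16×21.5 cube at (13.5, 2) misses the remaining region (no effect) — 1 connected region. Overall, the cross-section is a single solid region. The nearest boundary edge runs (9.56, -6.39)→(8.13, -8.13); distance from the point to it = 6.81 mm. The point is not inside any of the regions above, so it lies outside the cross-section (6.81 mm from the nearest boundary).

outside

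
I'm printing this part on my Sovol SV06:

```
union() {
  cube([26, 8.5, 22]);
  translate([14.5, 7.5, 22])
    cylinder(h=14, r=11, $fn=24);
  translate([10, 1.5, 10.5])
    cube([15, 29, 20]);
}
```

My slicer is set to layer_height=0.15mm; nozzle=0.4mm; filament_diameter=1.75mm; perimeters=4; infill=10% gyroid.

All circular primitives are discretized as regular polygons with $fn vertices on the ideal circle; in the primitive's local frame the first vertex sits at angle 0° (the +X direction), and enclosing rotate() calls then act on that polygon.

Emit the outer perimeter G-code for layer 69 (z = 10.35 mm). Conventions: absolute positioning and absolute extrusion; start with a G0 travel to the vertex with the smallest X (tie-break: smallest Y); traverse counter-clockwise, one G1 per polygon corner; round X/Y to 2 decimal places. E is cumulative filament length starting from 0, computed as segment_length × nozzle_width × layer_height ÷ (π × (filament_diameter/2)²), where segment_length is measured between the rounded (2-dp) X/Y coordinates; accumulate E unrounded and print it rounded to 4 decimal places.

G0 X0.00 Y0.00 Z10.35
G1 X26.00 Y0.00 E0.6486
G1 X26.00 Y8.50 E0.8606
G1 X0.00 Y8.50 E1.5092
G1 X0.00 Y0.00 E1.7212

At z = 10.35 mm: the 26×8.5 cube contributes its full rectangle; the cylinder at (14.5, 7.5) is absent (z outside [22, 36]); the cube at (10, 1.5) is absent (z outside [10.5, 30.5]); Taking the union: only the 26×8.5 cube is present, so the union is just that shape — 1 connected region. The outline is a single polygon with 4 vertices. Extrusion per mm of travel: 0.4 × 0.15 / (π × 0.875²) = 0.024945. Accumulating E over each segment gives final E = 1.7212.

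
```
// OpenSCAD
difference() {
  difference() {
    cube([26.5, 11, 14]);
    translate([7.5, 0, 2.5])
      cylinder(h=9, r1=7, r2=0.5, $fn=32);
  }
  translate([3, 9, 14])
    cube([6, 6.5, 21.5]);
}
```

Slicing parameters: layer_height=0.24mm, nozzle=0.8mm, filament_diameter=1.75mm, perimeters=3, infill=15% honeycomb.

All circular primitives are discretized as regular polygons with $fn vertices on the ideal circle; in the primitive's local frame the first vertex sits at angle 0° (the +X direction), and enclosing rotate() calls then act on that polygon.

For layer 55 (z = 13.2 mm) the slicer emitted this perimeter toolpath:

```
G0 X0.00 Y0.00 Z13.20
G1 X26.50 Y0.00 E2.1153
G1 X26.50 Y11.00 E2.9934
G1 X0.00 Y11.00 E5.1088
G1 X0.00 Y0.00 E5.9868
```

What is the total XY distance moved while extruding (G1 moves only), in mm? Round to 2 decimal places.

Sum the Euclidean lengths of each G1 segment: total = 75.00 mm.

75.00 mm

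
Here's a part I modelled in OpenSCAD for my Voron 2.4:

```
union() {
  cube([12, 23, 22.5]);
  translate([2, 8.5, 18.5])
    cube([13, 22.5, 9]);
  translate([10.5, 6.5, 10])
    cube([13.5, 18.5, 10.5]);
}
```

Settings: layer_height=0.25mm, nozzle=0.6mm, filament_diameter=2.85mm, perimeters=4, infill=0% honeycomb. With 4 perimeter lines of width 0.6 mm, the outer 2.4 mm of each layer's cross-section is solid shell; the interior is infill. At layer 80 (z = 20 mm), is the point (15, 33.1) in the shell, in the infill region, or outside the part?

outside

At z = 20 mm: the cube is present — its section is the full 12×23 rectangle; the cube at (2, 8.5) is present — its section is the full 13×22.5 rectangle; the cube at (10.5, 6.5) (footprint 13.5×18.5) is included at this height; Combining (union): the regions partially overlap (shared area 222.25 mm²), so overlapping operands fuse into one piece — 1 connected region. Overall, the cross-section is a single solid region. The nearest boundary edge runs (2.00, 31.00)→(15.00, 31.00); distance from the point to it = 2.10 mm. The point is not inside any of the regions above, so it lies outside the cross-section (2.10 mm from the nearest boundary).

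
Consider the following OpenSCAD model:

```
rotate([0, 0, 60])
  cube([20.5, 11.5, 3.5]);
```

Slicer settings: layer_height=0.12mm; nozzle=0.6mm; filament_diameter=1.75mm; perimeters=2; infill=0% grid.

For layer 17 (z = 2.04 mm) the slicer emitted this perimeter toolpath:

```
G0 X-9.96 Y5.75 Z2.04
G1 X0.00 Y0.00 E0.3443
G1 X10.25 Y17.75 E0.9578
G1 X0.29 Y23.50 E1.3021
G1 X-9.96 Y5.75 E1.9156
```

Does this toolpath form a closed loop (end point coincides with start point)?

Start point (G0): (-9.96, 5.75). End point (last G1): the path returns to the start — closed.

yes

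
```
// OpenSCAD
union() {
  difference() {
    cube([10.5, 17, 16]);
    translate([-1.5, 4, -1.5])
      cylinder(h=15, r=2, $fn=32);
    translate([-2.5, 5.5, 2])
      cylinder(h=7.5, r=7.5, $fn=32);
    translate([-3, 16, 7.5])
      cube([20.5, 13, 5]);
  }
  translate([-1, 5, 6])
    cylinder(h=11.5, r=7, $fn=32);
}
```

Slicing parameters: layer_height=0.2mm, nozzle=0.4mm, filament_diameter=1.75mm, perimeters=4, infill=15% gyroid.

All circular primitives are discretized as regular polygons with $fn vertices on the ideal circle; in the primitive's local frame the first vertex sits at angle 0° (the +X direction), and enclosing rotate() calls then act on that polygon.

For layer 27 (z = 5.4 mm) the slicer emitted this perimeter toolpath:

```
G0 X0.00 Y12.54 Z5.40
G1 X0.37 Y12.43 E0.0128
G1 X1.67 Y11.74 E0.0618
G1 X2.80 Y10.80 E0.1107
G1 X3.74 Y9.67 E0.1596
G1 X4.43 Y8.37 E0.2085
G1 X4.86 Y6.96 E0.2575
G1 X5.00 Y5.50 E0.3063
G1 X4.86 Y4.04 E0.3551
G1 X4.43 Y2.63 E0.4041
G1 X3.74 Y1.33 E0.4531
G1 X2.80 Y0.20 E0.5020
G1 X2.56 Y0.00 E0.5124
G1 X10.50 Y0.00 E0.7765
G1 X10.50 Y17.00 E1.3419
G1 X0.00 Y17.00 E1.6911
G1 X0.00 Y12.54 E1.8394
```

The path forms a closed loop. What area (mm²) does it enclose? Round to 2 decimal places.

Apply the shoelace formula to the sequence of (X, Y) vertices; enclosed area = 129.63 mm².

129.63 mm²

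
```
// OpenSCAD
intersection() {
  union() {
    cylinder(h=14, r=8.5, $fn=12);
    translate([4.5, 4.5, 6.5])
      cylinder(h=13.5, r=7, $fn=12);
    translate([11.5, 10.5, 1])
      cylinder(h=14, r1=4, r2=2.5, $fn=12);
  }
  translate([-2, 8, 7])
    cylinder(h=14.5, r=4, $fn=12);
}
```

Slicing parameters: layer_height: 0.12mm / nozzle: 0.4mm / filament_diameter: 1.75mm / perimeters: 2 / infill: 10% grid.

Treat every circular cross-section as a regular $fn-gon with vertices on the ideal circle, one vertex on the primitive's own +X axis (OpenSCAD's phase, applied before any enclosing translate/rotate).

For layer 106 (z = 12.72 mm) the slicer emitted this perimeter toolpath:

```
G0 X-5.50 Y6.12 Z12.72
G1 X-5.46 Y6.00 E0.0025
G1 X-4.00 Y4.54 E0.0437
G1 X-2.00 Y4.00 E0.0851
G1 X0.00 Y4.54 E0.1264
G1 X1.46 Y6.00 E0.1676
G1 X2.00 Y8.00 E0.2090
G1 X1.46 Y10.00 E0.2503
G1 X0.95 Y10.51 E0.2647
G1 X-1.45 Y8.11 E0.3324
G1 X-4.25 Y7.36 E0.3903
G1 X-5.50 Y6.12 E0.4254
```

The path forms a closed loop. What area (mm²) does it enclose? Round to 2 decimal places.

26.03 mm²

Apply the shoelace formula to the sequence of (X, Y) vertices; enclosed area = 26.03 mm².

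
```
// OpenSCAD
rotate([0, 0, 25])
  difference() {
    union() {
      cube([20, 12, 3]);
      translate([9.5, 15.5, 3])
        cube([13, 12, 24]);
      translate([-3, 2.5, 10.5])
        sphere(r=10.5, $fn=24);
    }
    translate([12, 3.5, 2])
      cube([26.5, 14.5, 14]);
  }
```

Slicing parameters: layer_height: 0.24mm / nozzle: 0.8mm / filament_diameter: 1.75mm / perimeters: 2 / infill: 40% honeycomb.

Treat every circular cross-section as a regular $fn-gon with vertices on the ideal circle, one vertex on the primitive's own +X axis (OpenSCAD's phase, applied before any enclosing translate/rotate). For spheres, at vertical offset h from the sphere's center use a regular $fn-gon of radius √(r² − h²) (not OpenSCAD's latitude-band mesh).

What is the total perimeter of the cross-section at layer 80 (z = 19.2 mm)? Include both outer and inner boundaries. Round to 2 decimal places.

86.83 mm

At z = 19.2 mm: the cube is absent (z outside [0, 3]); the cube at (9.5, 15.5) (footprint 13×12) is included at this height (perimeter 50.00 mm); the r=10.5 sphere at (-3, 2.5) slices to a regular 24-gon of circumradius 5.879 (√(r²−h²) with h=8.7 from center) (perimeter = 2·24·5.879·sin(180°/24) = 36.83 mm); Taking the union: the 2 present regions are separate (no shared area or edge), so areas and boundary lengths simply add and each stays a separate island — boundary = 86.83 mm; the cube at (12, 3.5) is not intersected at this z (z outside [2, 16]); Subtracting the remaining from the first: none of the subtracted shapes is present at this height, so the result so far is unchanged — boundary = 86.83 mm; (whole slice rotated 25° about Z — lengths, areas and connectivity unchanged). Overall, the cross-section has 2 separate islands. Total boundary length (outer) = 86.83 mm.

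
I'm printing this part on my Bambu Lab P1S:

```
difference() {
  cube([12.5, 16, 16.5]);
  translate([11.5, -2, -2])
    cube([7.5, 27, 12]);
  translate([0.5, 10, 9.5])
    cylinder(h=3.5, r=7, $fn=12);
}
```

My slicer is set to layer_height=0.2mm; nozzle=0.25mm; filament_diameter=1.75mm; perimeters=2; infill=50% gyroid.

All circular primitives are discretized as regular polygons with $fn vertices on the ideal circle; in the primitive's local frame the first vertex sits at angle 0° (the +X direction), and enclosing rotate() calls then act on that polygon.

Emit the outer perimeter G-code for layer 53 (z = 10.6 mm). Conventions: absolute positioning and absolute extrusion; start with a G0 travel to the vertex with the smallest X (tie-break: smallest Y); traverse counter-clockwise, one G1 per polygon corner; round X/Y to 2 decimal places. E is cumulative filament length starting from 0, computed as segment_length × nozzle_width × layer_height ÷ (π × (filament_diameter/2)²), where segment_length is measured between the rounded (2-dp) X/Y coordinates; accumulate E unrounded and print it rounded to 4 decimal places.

At z = 10.6 mm: the cube is present — its section is the full 12.5×16 rectangle; the cube at (11.5, -2) is absent (z outside [-2, 10]); the r=7 cylinder at (0.5, 10) gives a regular 12-gon of circumradius 7 (constant along its height); After the difference (first − rest): starting from the 12.5×16 cube, the r=7 cylinder at (0.5, 10) partially overlaps it — only the 78.11 mm² overlap (of its 147.00 mm²) is removed, clipping the outline — 1 connected region. The outline is a single polygon with 10 vertices. Extrusion per mm of travel: 0.25 × 0.2 / (π × 0.875²) = 0.020788. Accumulating E over each segment gives final E = 1.2185.

G0 X0.00 Y0.00 Z10.60
G1 X12.50 Y0.00 E0.2598
G1 X12.50 Y16.00 E0.5924
G1 X4.06 Y16.00 E0.7679
G1 X6.56 Y13.50 E0.8414
G1 X7.50 Y10.00 E0.9167
G1 X6.56 Y6.50 E0.9921
G1 X4.00 Y3.94 E1.0673
G1 X0.50 Y3.00 E1.1427
G1 X0.00 Y3.13 E1.1534
G1 X0.00 Y0.00 E1.2185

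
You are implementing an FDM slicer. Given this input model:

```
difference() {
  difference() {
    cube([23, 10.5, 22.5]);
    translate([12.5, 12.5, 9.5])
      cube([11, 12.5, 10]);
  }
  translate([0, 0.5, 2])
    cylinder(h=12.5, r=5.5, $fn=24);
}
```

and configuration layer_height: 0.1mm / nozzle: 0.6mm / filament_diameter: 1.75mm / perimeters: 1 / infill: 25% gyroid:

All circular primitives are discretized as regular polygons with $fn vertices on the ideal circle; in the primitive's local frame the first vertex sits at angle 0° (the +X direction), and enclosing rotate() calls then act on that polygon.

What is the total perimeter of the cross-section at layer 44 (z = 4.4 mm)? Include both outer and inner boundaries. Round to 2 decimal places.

64.68 mm

At z = 4.4 mm: the cube is present — its section is the full 23×10.5 rectangle (perimeter 67.00 mm); the cube at (12.5, 12.5) is not intersected at this z (z outside [9.5, 19.5]); Subtracting the remaining from the first: none of the subtracted shapes is present at this height, so the 23×10.5 cube is unchanged — boundary = 67.00 mm; the r=5.5 cylinder at (0, 0.5) contributes a regular 24-gon of circumradius 5.5 (perimeter = 2·24·5.500·sin(180°/24) = 34.46 mm); Subtracting the remaining from the first: starting from the result so far, the r=5.5 cylinder at (0, 0.5) partially overlaps it — only the 26.22 mm² overlap (of its 93.95 mm²) is removed, clipping the outline — boundary = 64.68 mm. Overall, the cross-section is a single solid region. Total boundary length (outer) = 64.68 mm.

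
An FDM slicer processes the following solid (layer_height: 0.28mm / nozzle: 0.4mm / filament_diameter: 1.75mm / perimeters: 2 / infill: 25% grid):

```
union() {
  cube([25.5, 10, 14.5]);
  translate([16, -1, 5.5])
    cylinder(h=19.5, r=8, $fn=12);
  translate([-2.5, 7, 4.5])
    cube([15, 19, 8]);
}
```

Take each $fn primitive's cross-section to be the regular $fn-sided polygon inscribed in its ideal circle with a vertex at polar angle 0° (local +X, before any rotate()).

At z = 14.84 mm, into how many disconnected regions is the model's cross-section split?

1

At z = 14.84 mm: the cube is absent (z outside [0, 14.5]); the cylinder at (16, -1): section is a regular 12-gon, circumradius r=8; the cube at (-2.5, 7) is not intersected at this z (z outside [4.5, 12.5]); Combining (union): only the r=8 cylinder at (16, -1) is present, so the union is just that shape — 1 connected region. The result has 1 disconnected region.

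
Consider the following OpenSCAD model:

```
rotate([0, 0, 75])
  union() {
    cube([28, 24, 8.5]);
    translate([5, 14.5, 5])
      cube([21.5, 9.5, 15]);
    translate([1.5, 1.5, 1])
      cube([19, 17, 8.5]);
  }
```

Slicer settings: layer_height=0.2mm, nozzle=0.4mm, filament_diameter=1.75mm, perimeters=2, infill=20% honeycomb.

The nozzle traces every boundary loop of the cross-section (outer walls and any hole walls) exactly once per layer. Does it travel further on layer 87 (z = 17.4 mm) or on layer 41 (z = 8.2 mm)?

layer 41 (z = 8.2 mm)

Layer 87 (z = 17.4): the cube is not intersected at this z (z outside [0, 8.5]); the 21.5×9.5 cube at (5, 14.5) contributes its full rectangle (perimeter 62.00 mm); the cube at (1.5, 1.5) is not intersected at this z (z outside [1, 9.5]); Merging all regions: only the 21.5×9.5 cube at (5, 14.5) is present, so the union is just that shape — boundary = 62.00 mm; (rotated 75° about Z; rotation is an isometry so areas/perimeters/island counts are preserved). So its perimeter = 62.00 mm. Layer 41 (z = 8.2): the cube (footprint 28×24) is included at this height (perimeter 104.00 mm); the cube at (5, 14.5) (footprint 21.5×9.5) is included at this height (perimeter 62.00 mm); the 19×17 cube at (1.5, 1.5) contributes its full rectangle (perimeter 72.00 mm); Merging all regions: the regions partially overlap (shared area 527.25 mm²), so the edge portions inside another operand are dropped and the merged outline is re-measured after clipping — boundary = 104.00 mm; (whole slice rotated 75° about Z — lengths, areas and connectivity unchanged). So its perimeter = 104.00 mm. Layer 41 is larger (104.00 vs 62.00 mm).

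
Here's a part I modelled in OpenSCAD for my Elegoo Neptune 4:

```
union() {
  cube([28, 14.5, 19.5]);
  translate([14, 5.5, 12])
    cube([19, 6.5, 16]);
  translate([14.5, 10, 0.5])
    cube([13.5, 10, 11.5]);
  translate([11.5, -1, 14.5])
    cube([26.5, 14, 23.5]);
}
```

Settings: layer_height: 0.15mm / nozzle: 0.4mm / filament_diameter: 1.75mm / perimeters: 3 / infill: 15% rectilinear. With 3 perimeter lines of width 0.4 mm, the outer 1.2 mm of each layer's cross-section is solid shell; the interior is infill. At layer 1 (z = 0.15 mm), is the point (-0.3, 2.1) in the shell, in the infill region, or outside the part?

outside

At z = 0.15 mm: the 28×14.5 cube contributes its full rectangle; the cube at (14, 5.5) is absent (z outside [12, 28]); the cube at (14.5, 10) does not reach this height (z outside [0.5, 12]); the cube at (11.5, -1) is absent (z outside [14.5, 38]); Taking the union: only the 28×14.5 cube is present, so the union is just that shape — 1 connected region. Overall, the cross-section is a single solid region. The nearest boundary edge runs (0.00, 14.50)→(0.00, 0.00); distance from the point to it = 0.30 mm. The point is not inside any of the regions above, so it lies outside the cross-section (0.30 mm from the nearest boundary).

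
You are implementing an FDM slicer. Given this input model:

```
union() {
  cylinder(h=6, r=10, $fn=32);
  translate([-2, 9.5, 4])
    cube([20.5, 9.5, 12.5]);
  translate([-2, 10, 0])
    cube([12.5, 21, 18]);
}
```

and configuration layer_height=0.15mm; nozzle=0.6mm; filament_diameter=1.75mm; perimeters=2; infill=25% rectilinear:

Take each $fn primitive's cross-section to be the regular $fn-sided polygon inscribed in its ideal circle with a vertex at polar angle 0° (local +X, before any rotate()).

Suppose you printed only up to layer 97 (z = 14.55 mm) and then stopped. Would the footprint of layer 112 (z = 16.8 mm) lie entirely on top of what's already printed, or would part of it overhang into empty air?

entirely on top

Compare the two slices. At z = 14.55: the cylinder is absent (z outside [0, 6]); the 20.5×9.5 cube at (-2, 9.5) contributes its full rectangle (area 194.75 mm²); the cube at (-2, 10) is present — its section is the full 12.5×21 rectangle (area 262.50 mm²); Taking the union: the regions partially overlap — summed areas 457.25 mm² minus the doubly-counted overlap 112.50 mm² gives 344.75 mm² — area = 344.75 mm². At z = 16.8: the cylinder is not intersected at this z (z outside [0, 6]); the cube at (-2, 9.5) is absent (z outside [4, 16.5]); the cube at (-2, 10) is present — its section is the full 12.5×21 rectangle (area 262.50 mm²); Combining (union): only the 12.5×21 cube at (-2, 10) is present, so the union is just that shape — area = 262.50 mm². Checking containment: the cross-section at z = 16.8 is a subset of the cross-section at z = 14.55.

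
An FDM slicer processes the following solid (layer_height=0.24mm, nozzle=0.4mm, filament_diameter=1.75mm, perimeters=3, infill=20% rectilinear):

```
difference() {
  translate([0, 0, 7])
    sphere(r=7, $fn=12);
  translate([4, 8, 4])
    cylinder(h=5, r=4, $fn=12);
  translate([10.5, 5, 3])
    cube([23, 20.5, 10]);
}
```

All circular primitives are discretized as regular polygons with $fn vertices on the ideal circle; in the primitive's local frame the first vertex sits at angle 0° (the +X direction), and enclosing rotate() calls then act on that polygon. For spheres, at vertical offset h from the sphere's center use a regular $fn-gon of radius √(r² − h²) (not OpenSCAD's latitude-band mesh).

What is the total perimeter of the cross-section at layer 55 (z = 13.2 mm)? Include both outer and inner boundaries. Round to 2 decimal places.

20.19 mm

At z = 13.2 mm: the sphere: section is a regular 12-gon, circumradius = √(r²−h²) = √(7²−6.2²) = 3.250 (perimeter = 2·12·3.250·sin(180°/12) = 20.19 mm); the cylinder at (4, 8) is not intersected at this z (z outside [4, 9]); the cube at (10.5, 5) is not intersected at this z (z outside [3, 13]); Taking the first minus the rest: none of the subtracted shapes is present at this height, so the r=7 sphere is unchanged — boundary = 20.19 mm. Overall, the cross-section is a single solid region. Total boundary length (outer) = 20.19 mm.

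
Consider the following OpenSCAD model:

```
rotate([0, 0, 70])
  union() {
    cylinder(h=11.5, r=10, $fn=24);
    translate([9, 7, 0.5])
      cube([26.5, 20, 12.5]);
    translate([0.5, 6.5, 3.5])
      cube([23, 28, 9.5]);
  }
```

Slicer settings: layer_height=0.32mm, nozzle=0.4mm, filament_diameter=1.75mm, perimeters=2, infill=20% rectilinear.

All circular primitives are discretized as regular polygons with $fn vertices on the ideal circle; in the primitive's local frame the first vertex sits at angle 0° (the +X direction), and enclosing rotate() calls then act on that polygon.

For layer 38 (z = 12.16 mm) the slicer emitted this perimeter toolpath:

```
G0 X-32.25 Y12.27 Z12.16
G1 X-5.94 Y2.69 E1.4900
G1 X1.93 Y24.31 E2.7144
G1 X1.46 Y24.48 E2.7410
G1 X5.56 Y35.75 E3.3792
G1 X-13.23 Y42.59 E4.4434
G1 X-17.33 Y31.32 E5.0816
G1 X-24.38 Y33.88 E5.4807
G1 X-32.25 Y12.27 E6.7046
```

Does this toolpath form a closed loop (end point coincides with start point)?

Start point (G0): (-32.25, 12.27). End point (last G1): the path returns to the start — closed.

yes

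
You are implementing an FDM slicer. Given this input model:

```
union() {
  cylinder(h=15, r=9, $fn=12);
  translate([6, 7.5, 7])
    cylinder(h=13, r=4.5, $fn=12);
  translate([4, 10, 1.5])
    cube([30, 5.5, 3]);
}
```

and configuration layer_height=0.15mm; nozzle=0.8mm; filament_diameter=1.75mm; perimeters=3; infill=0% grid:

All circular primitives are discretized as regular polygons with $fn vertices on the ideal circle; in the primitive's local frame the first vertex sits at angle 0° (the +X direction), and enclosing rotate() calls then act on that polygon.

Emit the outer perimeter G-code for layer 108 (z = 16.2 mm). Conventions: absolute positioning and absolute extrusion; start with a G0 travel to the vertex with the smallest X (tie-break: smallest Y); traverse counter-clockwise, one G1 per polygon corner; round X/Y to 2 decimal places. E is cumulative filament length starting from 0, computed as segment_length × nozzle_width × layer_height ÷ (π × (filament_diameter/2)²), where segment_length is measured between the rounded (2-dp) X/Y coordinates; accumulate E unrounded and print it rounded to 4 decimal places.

G0 X1.50 Y7.50 Z16.20
G1 X2.10 Y5.25 E0.1162
G1 X3.75 Y3.60 E0.2326
G1 X6.00 Y3.00 E0.3488
G1 X8.25 Y3.60 E0.4649
G1 X9.90 Y5.25 E0.5814
G1 X10.50 Y7.50 E0.6975
G1 X9.90 Y9.75 E0.8137
G1 X8.25 Y11.40 E0.9301
G1 X6.00 Y12.00 E1.0463
G1 X3.75 Y11.40 E1.1625
G1 X2.10 Y9.75 E1.2789
G1 X1.50 Y7.50 E1.3951

At z = 16.2 mm: the cylinder is absent (z outside [0, 15]); the r=4.5 cylinder at (6, 7.5) gives a regular 12-gon of circumradius 4.5 (constant along its height); the cube at (4, 10) does not reach this height (z outside [1.5, 4.5]); Merging all regions: only the r=4.5 cylinder at (6, 7.5) is present, so the union is just that shape — 1 connected region. The outline is a single polygon with 12 vertices. Extrusion per mm of travel: 0.8 × 0.15 / (π × 0.875²) = 0.049890. Accumulating E over each segment gives final E = 1.3951.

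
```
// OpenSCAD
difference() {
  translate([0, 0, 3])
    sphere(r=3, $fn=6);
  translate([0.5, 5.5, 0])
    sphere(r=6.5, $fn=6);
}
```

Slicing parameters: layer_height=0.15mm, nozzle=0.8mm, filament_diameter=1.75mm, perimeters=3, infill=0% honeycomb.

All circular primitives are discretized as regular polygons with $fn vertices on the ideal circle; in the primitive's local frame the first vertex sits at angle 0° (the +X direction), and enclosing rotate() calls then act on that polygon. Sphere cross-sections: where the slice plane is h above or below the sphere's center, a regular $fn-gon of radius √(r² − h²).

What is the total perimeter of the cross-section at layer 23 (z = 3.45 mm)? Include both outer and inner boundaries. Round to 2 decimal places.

15.96 mm

At z = 3.45 mm: the r=3 sphere slices to a regular 6-gon of circumradius 2.966 (√(r²−h²) with h=0.45 from center) (perimeter = 2·6·2.966·sin(180°/6) = 17.80 mm); the r=6.5 sphere at (0.5, 5.5) slices to a regular 6-gon of circumradius 5.509 (√(r²−h²) with h=3.45 from center) (perimeter = 2·6·5.509·sin(180°/6) = 33.05 mm); Subtracting the remaining from the first: starting from the r=3 sphere, the r=6.5 sphere at (0.5, 5.5) partially overlaps it — only the 7.37 mm² overlap (of its 78.85 mm²) is removed, clipping the outline — boundary = 15.96 mm. Overall, the cross-section is a single solid region. Total boundary length (outer) = 15.96 mm.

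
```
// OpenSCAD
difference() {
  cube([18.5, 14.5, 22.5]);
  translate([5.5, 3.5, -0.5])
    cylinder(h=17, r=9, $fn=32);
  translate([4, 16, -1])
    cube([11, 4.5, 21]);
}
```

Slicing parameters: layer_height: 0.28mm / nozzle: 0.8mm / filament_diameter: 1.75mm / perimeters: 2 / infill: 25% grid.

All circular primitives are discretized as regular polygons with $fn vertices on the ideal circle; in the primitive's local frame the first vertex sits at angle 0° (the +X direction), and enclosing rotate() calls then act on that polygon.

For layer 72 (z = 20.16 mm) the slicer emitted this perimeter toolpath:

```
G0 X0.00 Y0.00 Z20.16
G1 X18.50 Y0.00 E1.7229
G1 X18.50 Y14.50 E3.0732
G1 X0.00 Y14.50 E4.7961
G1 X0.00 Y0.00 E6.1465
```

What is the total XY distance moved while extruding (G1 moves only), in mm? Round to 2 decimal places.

Sum the Euclidean lengths of each G1 segment: total = 66.00 mm.

66.00 mm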